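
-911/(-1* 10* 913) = 0.10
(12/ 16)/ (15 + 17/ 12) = 9/ 197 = 0.05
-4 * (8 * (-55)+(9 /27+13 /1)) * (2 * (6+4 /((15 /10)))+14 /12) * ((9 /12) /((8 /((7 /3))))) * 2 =41440 /3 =13813.33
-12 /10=-1.20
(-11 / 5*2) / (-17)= 22 / 85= 0.26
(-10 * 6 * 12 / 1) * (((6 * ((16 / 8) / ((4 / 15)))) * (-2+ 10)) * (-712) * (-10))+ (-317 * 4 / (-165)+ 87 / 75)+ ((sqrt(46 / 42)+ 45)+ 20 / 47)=-71559415495666 / 38775+ sqrt(483) / 21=-1845503944.68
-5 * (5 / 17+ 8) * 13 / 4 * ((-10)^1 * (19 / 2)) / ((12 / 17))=290225 / 16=18139.06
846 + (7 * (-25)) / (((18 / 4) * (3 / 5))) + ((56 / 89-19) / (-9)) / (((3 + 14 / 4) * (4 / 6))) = 24418159 / 31239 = 781.66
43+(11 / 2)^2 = 293 / 4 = 73.25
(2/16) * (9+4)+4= 45/8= 5.62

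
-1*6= -6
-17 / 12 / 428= -17 / 5136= -0.00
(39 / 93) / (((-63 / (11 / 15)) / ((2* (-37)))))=10582 / 29295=0.36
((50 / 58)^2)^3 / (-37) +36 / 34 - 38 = -13825465077381 / 374143868909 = -36.95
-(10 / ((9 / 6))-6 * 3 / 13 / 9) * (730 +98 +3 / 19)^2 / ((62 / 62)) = -20962639050 / 4693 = -4466788.63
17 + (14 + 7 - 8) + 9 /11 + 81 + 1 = 112.82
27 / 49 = 0.55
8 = 8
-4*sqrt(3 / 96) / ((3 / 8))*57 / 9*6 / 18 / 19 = -4*sqrt(2) / 27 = -0.21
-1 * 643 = -643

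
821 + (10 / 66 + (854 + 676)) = 77588 / 33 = 2351.15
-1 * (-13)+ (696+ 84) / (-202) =923 / 101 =9.14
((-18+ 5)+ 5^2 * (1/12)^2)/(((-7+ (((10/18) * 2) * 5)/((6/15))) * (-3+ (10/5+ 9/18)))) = 1847/496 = 3.72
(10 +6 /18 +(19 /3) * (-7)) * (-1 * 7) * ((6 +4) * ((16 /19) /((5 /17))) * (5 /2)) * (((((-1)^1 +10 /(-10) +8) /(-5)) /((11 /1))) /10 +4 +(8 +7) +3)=391458592 /1045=374601.52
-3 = -3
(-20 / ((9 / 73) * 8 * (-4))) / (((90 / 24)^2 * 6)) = 73 / 1215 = 0.06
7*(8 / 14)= 4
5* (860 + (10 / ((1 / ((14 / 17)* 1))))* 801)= 633800 / 17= 37282.35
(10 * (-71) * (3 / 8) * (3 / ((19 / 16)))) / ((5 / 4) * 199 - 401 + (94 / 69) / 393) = 1386221040 / 313763663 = 4.42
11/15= 0.73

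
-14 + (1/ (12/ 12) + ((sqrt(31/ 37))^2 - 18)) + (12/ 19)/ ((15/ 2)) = -105724/ 3515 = -30.08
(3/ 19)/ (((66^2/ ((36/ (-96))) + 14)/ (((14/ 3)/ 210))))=-1/ 3306570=-0.00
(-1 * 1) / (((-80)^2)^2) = -0.00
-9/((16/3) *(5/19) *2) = -513/160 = -3.21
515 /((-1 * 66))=-515 /66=-7.80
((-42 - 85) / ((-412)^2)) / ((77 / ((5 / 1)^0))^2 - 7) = -127 / 1005223968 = -0.00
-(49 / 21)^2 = -49 / 9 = -5.44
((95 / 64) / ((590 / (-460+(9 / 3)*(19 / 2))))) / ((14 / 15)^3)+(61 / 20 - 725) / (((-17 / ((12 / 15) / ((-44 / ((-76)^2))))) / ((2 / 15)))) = -577381975037069 / 968785664000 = -595.99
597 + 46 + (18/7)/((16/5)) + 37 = 38125/56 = 680.80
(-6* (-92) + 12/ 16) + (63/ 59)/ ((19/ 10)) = 2481051/ 4484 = 553.31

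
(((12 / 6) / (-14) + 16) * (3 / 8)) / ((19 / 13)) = 4329 / 1064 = 4.07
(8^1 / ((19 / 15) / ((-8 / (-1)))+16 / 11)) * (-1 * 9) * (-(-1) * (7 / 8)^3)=-509355 / 17032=-29.91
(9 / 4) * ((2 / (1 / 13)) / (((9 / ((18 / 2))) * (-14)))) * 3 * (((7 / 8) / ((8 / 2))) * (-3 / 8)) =1053 / 1024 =1.03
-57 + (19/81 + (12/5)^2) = -103286/2025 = -51.01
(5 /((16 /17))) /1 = 85 /16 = 5.31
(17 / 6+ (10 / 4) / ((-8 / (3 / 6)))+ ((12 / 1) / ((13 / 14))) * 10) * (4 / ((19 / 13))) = 164621 / 456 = 361.01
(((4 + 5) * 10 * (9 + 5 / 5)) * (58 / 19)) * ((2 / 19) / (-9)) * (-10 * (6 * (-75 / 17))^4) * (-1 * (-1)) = 4756725000000000 / 30151081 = 157763000.27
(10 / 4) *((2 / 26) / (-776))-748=-15091653 / 20176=-748.00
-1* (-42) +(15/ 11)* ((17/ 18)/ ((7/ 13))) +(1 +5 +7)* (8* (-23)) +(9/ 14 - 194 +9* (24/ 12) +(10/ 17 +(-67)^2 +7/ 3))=7732091/ 3927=1968.96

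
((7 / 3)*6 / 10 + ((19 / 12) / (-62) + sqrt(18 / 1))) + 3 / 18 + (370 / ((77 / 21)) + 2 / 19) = 3*sqrt(2) + 26578279 / 259160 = 106.80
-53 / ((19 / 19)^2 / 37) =-1961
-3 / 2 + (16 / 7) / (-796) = -4187 / 2786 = -1.50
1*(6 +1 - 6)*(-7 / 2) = -7 / 2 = -3.50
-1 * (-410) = 410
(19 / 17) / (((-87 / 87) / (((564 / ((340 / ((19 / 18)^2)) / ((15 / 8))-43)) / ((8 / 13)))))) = -12572547 / 1469786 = -8.55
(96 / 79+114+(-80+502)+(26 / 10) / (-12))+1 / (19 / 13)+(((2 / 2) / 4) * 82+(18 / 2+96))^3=356132193679 / 180120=1977194.06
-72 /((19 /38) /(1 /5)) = -144 /5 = -28.80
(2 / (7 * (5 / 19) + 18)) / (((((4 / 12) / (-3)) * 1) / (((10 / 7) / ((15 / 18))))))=-4104 / 2639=-1.56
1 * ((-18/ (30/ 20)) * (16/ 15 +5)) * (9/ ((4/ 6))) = -4914/ 5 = -982.80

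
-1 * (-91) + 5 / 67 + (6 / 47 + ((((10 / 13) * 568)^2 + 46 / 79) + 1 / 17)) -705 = 136002906945658 / 714719083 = 190288.62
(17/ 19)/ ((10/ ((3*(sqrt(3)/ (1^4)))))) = 51*sqrt(3)/ 190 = 0.46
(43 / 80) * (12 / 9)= 0.72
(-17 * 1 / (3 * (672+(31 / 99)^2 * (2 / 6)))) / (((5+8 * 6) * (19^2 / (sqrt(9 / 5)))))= -0.00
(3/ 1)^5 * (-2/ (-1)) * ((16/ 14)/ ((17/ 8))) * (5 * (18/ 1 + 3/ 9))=2851200/ 119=23959.66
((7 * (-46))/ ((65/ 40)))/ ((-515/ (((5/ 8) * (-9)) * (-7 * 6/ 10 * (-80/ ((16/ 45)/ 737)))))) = -2018355570/ 1339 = -1507360.40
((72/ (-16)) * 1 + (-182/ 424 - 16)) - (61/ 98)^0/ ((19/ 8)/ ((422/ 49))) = -4846559/ 197372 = -24.56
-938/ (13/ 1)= -938/ 13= -72.15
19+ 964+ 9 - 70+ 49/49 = 923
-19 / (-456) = 1 / 24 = 0.04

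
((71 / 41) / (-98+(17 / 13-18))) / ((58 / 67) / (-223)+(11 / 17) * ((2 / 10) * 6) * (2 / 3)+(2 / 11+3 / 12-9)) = 726431420 / 387514996029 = 0.00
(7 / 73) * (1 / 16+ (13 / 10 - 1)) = 203 / 5840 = 0.03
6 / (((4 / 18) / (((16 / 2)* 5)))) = 1080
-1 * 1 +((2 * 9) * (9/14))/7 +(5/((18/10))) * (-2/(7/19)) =-6362/441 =-14.43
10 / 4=5 / 2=2.50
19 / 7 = 2.71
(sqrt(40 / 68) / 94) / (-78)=-sqrt(170) / 124644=-0.00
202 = 202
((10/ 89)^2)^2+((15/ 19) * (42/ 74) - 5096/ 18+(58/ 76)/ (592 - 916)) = -8079095537873561/ 28581851434104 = -282.67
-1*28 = -28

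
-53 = -53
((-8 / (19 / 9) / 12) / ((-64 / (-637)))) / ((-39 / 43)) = 2107 / 608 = 3.47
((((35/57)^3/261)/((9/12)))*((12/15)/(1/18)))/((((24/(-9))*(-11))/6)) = 68600/19692189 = 0.00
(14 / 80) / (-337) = -7 / 13480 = -0.00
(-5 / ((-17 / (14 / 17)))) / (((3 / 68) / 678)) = 63280 / 17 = 3722.35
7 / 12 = 0.58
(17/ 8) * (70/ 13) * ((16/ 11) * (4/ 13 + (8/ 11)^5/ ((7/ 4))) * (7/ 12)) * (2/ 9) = 7393903160/ 8083632843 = 0.91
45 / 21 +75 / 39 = 370 / 91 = 4.07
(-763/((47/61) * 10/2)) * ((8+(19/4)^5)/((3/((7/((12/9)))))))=-809384492091/962560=-840866.54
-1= -1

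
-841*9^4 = -5517801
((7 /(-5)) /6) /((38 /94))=-329 /570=-0.58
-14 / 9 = -1.56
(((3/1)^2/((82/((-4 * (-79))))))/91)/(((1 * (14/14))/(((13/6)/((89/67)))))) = 15879/25543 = 0.62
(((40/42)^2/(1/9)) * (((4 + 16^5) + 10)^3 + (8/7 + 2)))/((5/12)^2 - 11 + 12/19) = -8832654839039996587276800/9567299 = -923213002859009276.00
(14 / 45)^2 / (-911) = -196 / 1844775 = -0.00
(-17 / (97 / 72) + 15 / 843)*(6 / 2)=-1030377 / 27257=-37.80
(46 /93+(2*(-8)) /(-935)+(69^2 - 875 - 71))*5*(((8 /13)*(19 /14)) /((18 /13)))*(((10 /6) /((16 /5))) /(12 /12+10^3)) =12122651225 /2024729784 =5.99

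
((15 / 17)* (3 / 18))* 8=1.18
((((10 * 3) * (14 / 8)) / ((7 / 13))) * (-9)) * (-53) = 93015 / 2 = 46507.50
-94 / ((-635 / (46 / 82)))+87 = 2267207 / 26035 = 87.08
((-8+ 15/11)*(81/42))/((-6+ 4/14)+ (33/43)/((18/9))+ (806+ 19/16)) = -678024/42479173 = -0.02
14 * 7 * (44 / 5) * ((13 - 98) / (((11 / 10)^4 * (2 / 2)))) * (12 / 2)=-399840000 / 1331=-300405.71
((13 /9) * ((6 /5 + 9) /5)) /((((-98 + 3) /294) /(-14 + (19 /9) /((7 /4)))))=2493764 /21375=116.67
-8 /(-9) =8 /9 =0.89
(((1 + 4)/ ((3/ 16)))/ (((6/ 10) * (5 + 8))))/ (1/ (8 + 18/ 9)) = 4000/ 117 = 34.19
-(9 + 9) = -18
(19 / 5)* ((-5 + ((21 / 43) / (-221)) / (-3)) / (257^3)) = -902652 / 806547786395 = -0.00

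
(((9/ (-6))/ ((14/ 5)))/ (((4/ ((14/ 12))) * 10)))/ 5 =-1/ 320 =-0.00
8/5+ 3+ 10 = 73/5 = 14.60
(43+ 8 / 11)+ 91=1482 / 11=134.73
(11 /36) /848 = 11 /30528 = 0.00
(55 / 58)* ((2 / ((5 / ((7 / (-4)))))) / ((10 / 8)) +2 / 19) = -1188 / 2755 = -0.43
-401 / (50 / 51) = -20451 / 50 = -409.02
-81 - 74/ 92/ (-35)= -130373/ 1610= -80.98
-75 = -75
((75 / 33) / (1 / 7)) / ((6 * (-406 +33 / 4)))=-350 / 52503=-0.01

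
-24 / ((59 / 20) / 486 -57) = 233280 / 553981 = 0.42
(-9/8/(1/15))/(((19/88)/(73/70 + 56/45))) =-47553/266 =-178.77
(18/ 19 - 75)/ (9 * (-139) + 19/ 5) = 7035/ 118484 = 0.06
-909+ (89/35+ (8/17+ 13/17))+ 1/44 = -905.20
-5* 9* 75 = -3375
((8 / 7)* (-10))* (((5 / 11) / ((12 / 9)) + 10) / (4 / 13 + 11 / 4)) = -67600 / 1749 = -38.65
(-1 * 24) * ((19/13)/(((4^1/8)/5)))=-4560/13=-350.77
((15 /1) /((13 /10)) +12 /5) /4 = 453 /130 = 3.48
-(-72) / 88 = 9 / 11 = 0.82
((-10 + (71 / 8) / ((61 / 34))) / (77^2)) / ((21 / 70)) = -2055 / 723338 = -0.00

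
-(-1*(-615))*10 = -6150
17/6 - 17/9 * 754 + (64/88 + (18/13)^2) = -47474027/33462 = -1418.74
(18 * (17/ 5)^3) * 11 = 972774/ 125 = 7782.19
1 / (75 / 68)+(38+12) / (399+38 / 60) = 1.03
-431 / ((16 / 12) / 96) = -31032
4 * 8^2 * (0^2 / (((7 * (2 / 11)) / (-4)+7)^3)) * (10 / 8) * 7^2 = 0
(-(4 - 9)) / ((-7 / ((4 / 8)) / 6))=-15 / 7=-2.14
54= 54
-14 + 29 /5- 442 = -2251 /5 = -450.20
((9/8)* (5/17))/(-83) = -45/11288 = -0.00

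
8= 8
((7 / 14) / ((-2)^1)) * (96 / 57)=-8 / 19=-0.42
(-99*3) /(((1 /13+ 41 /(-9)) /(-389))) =-13517361 /524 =-25796.49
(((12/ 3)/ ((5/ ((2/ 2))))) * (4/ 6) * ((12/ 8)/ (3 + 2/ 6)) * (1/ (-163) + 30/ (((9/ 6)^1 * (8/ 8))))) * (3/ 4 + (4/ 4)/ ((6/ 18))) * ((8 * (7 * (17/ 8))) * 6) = 10471167/ 815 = 12848.06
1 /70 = 0.01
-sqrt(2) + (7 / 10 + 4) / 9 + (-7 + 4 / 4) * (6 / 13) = -3.66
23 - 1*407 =-384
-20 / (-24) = 5 / 6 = 0.83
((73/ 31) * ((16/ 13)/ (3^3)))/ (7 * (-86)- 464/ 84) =-4088/ 23136633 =-0.00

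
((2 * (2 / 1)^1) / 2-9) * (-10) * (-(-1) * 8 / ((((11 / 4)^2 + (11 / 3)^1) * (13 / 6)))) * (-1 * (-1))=23040 / 1001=23.02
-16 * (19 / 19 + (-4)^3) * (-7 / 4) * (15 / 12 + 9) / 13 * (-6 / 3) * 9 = 325458 / 13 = 25035.23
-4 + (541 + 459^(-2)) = 113135698 / 210681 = 537.00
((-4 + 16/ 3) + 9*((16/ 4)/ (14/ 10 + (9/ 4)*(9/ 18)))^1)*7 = 33068/ 303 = 109.14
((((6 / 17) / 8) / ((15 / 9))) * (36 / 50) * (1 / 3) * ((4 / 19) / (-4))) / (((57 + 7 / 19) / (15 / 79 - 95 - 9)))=221427 / 365967500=0.00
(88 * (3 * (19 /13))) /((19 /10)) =2640 /13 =203.08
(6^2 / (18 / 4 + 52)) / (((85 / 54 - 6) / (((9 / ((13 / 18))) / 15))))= -209952 / 1755455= -0.12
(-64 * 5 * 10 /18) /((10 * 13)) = -160 /117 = -1.37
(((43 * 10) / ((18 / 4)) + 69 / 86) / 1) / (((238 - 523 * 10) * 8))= -5737 / 2377728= -0.00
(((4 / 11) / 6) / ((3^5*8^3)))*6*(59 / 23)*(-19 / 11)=-1121 / 86562432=-0.00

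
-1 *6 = -6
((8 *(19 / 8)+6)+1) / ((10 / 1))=13 / 5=2.60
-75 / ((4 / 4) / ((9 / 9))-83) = 75 / 82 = 0.91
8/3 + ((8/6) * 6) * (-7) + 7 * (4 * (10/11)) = -920/33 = -27.88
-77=-77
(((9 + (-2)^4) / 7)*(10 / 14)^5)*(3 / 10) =46875 / 235298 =0.20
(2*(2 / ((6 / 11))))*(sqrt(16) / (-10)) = -44 / 15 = -2.93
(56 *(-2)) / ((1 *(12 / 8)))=-224 / 3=-74.67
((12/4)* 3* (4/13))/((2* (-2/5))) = -45/13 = -3.46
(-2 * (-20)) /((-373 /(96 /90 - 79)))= 9352 /1119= 8.36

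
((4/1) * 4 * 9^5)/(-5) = -944784/5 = -188956.80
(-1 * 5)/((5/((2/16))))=-1/8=-0.12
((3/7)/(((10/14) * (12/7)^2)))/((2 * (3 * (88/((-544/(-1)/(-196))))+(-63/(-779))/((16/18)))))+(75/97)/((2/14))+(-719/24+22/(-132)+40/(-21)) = -3119305006733/117185758200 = -26.62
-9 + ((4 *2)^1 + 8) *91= 1447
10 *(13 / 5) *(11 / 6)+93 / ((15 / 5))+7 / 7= 239 / 3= 79.67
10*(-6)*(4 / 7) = -240 / 7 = -34.29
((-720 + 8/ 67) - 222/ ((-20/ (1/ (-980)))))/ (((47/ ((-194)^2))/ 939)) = -4176161068627887/ 7715050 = -541300583.75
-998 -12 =-1010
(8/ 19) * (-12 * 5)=-480/ 19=-25.26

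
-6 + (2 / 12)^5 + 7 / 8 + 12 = 53461 / 7776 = 6.88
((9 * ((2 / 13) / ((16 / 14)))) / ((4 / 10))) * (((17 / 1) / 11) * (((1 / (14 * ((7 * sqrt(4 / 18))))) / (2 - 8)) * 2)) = -0.03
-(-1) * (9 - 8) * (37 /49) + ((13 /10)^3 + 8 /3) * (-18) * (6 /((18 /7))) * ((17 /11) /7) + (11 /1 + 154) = 32516697 /269500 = 120.66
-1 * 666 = -666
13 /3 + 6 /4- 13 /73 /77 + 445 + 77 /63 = 45737843 /101178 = 452.05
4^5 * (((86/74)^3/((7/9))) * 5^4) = 1291589.89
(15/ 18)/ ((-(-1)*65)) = 1/ 78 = 0.01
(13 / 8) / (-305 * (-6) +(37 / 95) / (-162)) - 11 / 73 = -1231898617 / 8223789596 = -0.15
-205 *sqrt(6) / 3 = -167.38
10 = 10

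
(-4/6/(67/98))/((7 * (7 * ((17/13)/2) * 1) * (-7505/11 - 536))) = 1144/45791217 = 0.00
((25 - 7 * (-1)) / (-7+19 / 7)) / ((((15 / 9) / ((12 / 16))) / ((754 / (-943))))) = 63336 / 23575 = 2.69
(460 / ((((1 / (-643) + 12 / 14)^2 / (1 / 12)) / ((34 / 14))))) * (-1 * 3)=-381.52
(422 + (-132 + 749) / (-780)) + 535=745843 / 780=956.21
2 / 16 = 1 / 8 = 0.12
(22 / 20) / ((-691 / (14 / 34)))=-77 / 117470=-0.00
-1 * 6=-6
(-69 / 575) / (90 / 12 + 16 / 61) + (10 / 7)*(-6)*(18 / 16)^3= -12.22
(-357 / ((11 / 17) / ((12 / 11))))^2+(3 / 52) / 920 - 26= 253721206201043 / 700425440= 362238.71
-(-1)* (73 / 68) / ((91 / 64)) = 0.76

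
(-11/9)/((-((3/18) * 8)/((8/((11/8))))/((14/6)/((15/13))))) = 1456/135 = 10.79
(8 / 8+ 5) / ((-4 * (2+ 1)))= -1 / 2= -0.50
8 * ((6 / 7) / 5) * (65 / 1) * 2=1248 / 7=178.29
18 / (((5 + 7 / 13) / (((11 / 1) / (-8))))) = -143 / 32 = -4.47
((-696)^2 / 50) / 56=30276 / 175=173.01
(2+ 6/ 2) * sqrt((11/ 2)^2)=27.50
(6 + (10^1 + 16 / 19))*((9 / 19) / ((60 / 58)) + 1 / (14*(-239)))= 4654592 / 603953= 7.71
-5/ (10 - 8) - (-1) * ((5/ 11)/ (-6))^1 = -85/ 33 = -2.58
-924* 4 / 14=-264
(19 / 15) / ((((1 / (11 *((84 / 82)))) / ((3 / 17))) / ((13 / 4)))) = 57057 / 6970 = 8.19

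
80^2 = 6400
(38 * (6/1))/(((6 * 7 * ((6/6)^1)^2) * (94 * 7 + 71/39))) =1482/180131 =0.01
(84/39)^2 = 784/169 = 4.64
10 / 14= 5 / 7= 0.71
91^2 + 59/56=463795/56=8282.05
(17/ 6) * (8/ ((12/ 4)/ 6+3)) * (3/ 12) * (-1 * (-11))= 374/ 21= 17.81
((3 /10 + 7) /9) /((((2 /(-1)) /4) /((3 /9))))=-73 /135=-0.54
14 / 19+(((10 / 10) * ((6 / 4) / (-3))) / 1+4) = 161 / 38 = 4.24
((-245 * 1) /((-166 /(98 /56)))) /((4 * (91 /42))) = 5145 /17264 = 0.30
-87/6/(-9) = 29/18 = 1.61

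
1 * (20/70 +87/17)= 643/119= 5.40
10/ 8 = 5/ 4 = 1.25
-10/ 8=-5/ 4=-1.25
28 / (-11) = -28 / 11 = -2.55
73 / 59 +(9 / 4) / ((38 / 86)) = 28381 / 4484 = 6.33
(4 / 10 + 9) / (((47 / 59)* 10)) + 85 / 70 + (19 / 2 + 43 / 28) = 1343 / 100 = 13.43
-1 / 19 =-0.05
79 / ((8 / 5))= 395 / 8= 49.38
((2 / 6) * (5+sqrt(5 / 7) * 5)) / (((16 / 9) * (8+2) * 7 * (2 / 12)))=9 * sqrt(35) / 784+9 / 112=0.15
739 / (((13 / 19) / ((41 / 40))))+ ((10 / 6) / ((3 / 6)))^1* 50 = 1987043 / 1560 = 1273.75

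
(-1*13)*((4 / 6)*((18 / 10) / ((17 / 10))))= -156 / 17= -9.18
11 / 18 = 0.61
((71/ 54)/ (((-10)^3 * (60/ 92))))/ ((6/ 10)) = -0.00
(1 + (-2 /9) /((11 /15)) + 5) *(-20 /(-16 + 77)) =-3760 /2013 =-1.87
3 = 3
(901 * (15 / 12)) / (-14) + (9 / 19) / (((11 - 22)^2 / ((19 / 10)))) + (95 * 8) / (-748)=-46914841 / 575960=-81.46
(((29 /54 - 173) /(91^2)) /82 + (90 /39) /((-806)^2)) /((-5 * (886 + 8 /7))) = 114720019 /2031985952778600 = 0.00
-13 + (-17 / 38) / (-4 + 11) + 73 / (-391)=-1378143 / 104006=-13.25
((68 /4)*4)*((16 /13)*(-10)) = -10880 /13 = -836.92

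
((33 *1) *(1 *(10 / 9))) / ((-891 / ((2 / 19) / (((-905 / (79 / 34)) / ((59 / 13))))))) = 9322 / 184684617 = 0.00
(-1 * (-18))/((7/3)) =7.71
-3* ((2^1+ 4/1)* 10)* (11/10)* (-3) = 594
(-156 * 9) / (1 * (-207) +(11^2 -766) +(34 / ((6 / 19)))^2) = -12636 / 96661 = -0.13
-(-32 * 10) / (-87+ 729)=0.50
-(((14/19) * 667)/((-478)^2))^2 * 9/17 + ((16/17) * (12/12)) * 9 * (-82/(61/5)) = -56.93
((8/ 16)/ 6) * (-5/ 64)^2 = 25/ 49152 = 0.00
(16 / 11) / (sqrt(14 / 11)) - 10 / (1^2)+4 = -6+8 * sqrt(154) / 77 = -4.71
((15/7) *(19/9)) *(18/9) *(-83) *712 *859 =-9645058160/21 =-459288483.81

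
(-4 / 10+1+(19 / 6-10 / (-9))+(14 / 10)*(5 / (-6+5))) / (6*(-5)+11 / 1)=191 / 1710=0.11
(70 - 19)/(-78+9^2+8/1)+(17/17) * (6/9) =175/33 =5.30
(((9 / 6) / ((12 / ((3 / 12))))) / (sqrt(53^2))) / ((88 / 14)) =7 / 74624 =0.00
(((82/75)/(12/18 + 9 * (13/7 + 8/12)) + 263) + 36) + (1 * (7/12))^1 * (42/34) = 250215807/834700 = 299.77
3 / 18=1 / 6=0.17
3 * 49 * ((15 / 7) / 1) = 315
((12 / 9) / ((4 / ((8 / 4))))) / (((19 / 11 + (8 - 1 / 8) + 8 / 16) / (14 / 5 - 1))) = 528 / 4445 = 0.12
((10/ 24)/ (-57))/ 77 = -5/ 52668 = -0.00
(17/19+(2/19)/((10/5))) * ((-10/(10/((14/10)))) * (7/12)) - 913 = -173617/190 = -913.77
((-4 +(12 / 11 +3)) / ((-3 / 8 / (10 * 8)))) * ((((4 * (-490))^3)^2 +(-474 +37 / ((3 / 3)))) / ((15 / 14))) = -101595490976530431216896 / 99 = -1026217080571014456736.32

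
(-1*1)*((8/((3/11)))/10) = -44/15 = -2.93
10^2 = 100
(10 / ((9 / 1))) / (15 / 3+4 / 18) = 10 / 47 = 0.21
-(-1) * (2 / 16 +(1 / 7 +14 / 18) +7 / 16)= 1.48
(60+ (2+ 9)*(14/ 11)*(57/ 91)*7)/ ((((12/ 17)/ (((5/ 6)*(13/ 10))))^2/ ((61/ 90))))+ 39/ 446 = 13447067153/ 69361920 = 193.87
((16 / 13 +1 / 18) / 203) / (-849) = -43 / 5761314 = -0.00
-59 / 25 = -2.36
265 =265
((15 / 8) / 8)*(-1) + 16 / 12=1.10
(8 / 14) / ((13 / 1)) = 4 / 91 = 0.04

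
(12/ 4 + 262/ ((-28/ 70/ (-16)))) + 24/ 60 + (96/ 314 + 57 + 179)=10719.71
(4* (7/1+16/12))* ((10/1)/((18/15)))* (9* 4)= 10000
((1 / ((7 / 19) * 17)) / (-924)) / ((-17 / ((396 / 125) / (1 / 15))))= 171 / 354025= 0.00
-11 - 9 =-20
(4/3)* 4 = 16/3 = 5.33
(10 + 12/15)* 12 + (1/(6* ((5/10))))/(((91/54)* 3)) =58998/455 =129.67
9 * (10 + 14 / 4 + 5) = 333 / 2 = 166.50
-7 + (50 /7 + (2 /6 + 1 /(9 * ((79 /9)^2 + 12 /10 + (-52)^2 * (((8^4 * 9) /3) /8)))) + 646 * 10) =228215392613315 /35324856231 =6460.48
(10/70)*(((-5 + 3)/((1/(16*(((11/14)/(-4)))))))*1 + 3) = 65/49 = 1.33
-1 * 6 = -6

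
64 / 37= 1.73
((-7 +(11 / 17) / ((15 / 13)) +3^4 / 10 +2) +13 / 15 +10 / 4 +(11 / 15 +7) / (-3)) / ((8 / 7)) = 5957 / 1530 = 3.89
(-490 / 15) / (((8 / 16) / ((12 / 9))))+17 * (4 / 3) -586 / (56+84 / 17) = -345269 / 4662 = -74.06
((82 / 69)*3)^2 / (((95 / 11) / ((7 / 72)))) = 129437 / 904590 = 0.14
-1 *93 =-93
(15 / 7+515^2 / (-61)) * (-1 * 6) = 26074.85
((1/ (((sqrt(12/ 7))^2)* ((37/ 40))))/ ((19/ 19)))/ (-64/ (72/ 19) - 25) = -210/ 13949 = -0.02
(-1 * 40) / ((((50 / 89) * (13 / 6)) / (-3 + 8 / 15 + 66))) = -678536 / 325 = -2087.80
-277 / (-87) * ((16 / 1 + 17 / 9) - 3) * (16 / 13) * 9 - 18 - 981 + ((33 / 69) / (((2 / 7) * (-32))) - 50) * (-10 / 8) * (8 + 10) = 2171862851 / 3329664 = 652.28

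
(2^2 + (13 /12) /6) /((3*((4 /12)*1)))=301 /72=4.18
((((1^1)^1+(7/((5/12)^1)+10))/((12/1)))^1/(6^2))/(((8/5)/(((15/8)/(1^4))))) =695/9216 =0.08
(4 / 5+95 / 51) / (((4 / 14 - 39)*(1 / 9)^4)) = -10394811 / 23035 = -451.26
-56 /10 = -28 /5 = -5.60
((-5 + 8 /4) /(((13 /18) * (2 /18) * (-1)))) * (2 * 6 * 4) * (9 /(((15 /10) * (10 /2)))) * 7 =979776 /65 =15073.48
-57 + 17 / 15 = -838 / 15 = -55.87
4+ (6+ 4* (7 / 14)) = 12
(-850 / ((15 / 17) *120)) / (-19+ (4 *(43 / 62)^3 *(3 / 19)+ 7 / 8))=327164762 / 730081089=0.45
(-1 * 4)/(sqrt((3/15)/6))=-4 * sqrt(30)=-21.91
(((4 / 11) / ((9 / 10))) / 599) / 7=40 / 415107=0.00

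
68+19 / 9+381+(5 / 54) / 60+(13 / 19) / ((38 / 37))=105683725 / 233928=451.78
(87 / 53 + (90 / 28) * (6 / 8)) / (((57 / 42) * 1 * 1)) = 633 / 212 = 2.99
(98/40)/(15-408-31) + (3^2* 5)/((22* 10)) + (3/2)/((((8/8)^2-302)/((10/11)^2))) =60117251/308850080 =0.19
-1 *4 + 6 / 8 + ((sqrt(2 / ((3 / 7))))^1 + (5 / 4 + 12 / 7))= -2 / 7 + sqrt(42) / 3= 1.87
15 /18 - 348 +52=-1771 /6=-295.17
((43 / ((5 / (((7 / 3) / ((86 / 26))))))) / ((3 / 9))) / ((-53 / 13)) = -1183 / 265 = -4.46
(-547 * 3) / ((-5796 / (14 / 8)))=547 / 1104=0.50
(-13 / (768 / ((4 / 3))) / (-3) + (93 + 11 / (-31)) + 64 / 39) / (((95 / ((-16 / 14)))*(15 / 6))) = -65664631 / 144717300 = -0.45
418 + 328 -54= 692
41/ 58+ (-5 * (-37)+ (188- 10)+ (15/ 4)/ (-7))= 294895/ 812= 363.17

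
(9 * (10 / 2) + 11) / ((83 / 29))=19.57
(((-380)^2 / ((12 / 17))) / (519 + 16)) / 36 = 30685 / 2889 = 10.62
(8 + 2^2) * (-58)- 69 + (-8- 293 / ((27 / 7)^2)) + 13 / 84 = -16177313 / 20412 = -792.54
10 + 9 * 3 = 37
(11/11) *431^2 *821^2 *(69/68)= 8639526583869/68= 127051861527.49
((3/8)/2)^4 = 81/65536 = 0.00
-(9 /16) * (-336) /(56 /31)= 104.62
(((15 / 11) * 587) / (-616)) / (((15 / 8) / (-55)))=2935 / 77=38.12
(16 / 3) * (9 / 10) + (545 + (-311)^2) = 486354 / 5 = 97270.80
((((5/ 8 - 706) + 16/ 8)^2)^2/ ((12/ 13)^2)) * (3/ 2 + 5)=2202610562541198277/ 1179648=1867176108925.03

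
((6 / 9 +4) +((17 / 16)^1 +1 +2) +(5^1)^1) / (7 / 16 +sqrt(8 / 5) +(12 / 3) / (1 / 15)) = 3186265 / 14020191 - 21088 *sqrt(10) / 14020191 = 0.22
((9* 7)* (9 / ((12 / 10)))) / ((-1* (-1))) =945 / 2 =472.50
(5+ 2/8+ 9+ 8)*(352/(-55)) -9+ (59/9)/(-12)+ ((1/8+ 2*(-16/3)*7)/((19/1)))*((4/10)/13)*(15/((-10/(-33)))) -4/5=-42340601/266760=-158.72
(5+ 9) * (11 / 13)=154 / 13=11.85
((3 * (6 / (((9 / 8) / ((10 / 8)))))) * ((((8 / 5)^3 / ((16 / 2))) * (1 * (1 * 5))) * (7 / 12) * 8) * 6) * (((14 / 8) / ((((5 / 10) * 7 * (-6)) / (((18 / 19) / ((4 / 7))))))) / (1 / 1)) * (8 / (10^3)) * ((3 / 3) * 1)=-18816 / 11875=-1.58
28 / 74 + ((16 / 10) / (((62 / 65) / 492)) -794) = 36324 / 1147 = 31.67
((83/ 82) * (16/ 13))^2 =440896/ 284089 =1.55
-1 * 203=-203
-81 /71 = -1.14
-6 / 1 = -6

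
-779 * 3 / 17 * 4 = -9348 / 17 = -549.88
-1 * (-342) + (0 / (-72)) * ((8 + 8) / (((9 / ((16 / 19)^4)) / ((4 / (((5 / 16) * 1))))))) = 342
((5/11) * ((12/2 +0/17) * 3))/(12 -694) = -45/3751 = -0.01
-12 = -12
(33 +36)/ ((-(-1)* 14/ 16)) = 552/ 7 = 78.86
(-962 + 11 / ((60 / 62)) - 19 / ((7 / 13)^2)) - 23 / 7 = -1498591 / 1470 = -1019.45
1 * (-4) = -4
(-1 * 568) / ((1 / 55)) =-31240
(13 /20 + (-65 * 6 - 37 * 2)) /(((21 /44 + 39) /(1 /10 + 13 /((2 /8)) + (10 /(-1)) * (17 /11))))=-12451759 /28950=-430.11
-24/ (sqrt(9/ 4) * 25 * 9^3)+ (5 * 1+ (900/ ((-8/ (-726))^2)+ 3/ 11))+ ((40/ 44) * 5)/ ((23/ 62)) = 136705142895533/ 18443700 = 7412023.77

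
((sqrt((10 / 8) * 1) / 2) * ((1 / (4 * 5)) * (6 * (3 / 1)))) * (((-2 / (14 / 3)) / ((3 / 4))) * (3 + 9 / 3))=-27 * sqrt(5) / 35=-1.72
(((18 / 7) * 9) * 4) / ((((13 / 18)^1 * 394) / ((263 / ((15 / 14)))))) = 1022544 / 12805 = 79.86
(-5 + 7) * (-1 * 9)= -18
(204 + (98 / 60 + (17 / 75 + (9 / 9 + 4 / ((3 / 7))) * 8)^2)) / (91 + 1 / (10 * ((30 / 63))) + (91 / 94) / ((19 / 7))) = 142193377658 / 1839803175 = 77.29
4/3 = 1.33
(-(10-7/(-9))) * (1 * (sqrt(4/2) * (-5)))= 485 * sqrt(2)/9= 76.21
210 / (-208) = -105 / 104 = -1.01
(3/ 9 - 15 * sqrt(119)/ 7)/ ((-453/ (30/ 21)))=-10/ 9513 + 50 * sqrt(119)/ 7399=0.07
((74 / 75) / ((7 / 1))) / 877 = 74 / 460425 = 0.00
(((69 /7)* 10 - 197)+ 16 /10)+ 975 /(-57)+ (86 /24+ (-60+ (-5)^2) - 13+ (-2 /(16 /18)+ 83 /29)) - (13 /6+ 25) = -184.91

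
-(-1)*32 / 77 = 32 / 77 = 0.42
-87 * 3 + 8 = -253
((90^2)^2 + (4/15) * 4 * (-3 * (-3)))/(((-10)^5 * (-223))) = 10251564/3484375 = 2.94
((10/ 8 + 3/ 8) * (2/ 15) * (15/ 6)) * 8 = 13/ 3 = 4.33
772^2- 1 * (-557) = 596541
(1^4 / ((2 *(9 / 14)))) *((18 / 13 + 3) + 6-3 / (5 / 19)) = -154 / 195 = -0.79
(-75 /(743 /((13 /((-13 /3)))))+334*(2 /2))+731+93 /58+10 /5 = 1068.91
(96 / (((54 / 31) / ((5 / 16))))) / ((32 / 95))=14725 / 288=51.13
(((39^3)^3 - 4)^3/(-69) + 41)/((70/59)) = -38323782406615297132508047196757141876839051/345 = -111083427265551585891327700000000000000000.00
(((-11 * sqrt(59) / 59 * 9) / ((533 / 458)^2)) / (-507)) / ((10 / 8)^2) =0.01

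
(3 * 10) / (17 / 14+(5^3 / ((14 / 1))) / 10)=14.24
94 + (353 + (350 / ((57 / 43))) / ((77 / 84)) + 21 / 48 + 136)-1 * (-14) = 885.48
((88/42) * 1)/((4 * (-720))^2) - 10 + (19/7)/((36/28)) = -343526389/43545600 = -7.89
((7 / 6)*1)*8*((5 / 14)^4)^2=390625 / 158120256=0.00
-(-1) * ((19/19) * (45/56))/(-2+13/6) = 135/28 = 4.82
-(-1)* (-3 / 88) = -3 / 88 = -0.03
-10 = -10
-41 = -41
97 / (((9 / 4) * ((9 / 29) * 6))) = 5626 / 243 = 23.15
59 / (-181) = -59 / 181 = -0.33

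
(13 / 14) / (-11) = -13 / 154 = -0.08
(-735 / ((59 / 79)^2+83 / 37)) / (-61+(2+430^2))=-230917 / 162660080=-0.00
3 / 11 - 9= -96 / 11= -8.73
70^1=70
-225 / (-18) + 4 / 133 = 3333 / 266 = 12.53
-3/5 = -0.60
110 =110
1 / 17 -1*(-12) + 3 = 256 / 17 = 15.06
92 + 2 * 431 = 954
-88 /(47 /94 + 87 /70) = -3080 /61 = -50.49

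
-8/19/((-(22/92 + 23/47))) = 17296/29925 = 0.58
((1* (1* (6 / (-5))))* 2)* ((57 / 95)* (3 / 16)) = -27 / 100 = -0.27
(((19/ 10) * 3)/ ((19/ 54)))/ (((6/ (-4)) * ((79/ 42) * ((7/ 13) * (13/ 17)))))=-5508/ 395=-13.94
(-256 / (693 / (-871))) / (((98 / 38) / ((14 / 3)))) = 8473088 / 14553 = 582.22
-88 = -88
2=2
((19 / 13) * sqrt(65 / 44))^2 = 1805 / 572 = 3.16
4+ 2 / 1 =6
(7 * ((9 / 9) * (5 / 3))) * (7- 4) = 35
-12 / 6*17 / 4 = -17 / 2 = -8.50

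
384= 384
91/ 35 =13/ 5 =2.60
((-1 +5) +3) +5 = 12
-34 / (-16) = 17 / 8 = 2.12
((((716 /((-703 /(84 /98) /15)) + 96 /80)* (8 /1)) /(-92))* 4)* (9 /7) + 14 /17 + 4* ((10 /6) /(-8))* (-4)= 1914516788 /202031655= 9.48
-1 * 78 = -78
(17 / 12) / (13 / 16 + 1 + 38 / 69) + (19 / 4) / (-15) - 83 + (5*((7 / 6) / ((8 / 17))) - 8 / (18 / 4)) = -72.10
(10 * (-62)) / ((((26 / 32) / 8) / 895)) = -71027200 / 13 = -5463630.77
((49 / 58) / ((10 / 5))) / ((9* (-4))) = -49 / 4176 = -0.01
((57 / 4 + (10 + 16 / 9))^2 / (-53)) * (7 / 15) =-6145783 / 1030320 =-5.96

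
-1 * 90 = -90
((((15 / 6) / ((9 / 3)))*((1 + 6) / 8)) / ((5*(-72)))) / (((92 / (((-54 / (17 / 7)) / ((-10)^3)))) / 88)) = -539 / 12512000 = -0.00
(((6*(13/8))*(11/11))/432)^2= 0.00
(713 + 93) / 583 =806 / 583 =1.38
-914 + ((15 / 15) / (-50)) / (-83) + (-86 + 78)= -3826299 / 4150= -922.00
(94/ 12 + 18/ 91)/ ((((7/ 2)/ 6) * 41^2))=8770/ 1070797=0.01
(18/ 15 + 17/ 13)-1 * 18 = -1007/ 65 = -15.49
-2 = -2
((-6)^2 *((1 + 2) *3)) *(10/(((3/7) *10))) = 756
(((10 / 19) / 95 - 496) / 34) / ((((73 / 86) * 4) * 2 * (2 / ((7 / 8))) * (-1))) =26947627 / 28672064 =0.94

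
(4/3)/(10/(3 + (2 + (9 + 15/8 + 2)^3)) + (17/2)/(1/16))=1095287/111723114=0.01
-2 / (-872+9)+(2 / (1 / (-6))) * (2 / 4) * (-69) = 357284 / 863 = 414.00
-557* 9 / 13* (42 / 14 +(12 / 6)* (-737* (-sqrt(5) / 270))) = -410509* sqrt(5) / 195-15039 / 13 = -5864.16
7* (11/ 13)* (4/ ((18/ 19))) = 2926/ 117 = 25.01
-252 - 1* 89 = -341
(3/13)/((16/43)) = 129/208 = 0.62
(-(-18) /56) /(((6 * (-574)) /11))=-33 /32144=-0.00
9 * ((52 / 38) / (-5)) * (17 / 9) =-442 / 95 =-4.65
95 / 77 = 1.23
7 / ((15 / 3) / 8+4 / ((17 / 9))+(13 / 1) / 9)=8568 / 5125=1.67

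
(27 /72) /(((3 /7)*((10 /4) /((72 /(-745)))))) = -126 /3725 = -0.03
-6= -6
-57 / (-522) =19 / 174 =0.11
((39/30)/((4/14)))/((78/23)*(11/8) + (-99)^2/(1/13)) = 161/4508625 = 0.00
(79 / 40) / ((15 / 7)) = 553 / 600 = 0.92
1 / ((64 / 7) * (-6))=-7 / 384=-0.02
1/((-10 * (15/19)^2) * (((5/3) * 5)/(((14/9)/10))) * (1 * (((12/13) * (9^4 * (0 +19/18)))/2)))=-1729/1845281250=-0.00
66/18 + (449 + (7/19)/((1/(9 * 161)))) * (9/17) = 507751/969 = 523.99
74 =74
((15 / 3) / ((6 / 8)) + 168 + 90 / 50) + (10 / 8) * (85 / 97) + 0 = 1033411 / 5820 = 177.56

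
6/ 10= 3/ 5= 0.60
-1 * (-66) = 66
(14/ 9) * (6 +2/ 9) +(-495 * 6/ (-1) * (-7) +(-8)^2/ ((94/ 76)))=-78913690/ 3807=-20728.58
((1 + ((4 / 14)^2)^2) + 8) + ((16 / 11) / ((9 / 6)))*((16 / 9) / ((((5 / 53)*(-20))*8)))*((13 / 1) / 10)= 8.86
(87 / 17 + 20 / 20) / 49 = 104 / 833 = 0.12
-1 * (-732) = 732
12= 12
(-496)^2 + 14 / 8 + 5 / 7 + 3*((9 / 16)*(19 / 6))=55109333 / 224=246023.81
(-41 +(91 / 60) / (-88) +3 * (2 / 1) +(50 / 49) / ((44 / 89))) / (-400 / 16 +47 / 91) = 110833567 / 82346880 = 1.35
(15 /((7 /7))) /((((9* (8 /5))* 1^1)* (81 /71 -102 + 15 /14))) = -12425 /1190268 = -0.01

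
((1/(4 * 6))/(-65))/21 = -1/32760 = -0.00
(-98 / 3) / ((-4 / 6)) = 49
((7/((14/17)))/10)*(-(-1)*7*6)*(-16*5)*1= -2856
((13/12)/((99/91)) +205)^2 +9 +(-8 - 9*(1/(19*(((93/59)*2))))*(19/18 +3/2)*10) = 35272464515317/831281616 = 42431.43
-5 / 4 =-1.25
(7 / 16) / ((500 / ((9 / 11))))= 63 / 88000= 0.00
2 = 2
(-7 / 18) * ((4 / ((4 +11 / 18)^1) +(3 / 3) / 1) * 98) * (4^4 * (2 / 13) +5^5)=-2187048605 / 9711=-225213.53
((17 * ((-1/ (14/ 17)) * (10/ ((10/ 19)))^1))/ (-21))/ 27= 5491/ 7938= 0.69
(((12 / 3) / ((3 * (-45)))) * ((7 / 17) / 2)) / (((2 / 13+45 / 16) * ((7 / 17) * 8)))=-52 / 83295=-0.00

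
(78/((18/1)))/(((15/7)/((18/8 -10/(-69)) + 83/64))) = 1483573/198720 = 7.47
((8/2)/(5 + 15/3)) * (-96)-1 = -39.40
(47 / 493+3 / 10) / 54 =1949 / 266220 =0.01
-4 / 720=-0.01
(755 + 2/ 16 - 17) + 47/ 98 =289533/ 392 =738.60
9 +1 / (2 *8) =145 / 16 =9.06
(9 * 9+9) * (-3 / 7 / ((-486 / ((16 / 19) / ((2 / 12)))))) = 160 / 399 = 0.40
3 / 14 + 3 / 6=5 / 7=0.71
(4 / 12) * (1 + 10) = 11 / 3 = 3.67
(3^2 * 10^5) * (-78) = -70200000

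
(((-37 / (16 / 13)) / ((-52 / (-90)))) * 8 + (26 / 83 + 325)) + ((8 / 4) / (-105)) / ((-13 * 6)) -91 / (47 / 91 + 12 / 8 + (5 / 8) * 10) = -139013842759 / 1363618620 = -101.94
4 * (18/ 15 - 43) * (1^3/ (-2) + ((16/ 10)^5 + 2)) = -31312798/ 15625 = -2004.02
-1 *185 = -185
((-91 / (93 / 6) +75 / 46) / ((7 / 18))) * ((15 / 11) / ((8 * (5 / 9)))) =-1469421 / 439208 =-3.35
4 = 4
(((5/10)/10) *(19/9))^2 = 361/32400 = 0.01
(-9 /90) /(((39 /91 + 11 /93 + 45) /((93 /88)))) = -60543 /26092880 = -0.00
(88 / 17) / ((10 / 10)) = 88 / 17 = 5.18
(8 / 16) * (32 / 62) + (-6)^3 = -6688 / 31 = -215.74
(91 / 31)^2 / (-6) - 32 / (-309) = -263813 / 197966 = -1.33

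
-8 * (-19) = 152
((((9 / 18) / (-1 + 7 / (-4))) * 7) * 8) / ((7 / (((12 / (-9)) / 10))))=32 / 165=0.19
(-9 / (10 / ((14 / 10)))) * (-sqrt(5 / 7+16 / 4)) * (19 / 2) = 171 * sqrt(231) / 100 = 25.99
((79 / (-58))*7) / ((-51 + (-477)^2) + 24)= -553 / 13195116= -0.00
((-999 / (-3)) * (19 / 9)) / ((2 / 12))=4218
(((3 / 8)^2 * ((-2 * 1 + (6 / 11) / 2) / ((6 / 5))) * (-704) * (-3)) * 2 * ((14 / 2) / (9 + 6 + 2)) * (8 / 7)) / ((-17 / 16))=378.69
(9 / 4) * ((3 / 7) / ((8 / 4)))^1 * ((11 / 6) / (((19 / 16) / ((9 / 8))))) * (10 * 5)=22275 / 532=41.87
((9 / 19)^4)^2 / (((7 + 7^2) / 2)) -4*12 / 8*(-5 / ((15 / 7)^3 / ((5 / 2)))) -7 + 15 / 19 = 30211226393689 / 21399289431660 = 1.41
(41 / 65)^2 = 0.40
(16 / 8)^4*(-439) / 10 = -3512 / 5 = -702.40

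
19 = 19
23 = 23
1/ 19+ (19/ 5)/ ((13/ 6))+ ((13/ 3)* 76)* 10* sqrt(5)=2231/ 1235+ 9880* sqrt(5)/ 3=7365.92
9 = 9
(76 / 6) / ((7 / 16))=608 / 21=28.95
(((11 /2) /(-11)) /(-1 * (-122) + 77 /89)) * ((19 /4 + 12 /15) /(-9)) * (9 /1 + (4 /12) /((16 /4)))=358937 /15746400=0.02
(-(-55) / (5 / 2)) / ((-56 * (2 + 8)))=-11 / 280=-0.04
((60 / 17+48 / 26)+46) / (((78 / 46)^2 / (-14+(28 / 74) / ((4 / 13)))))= -315328965 / 1381913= -228.18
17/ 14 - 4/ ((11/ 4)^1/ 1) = -37/ 154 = -0.24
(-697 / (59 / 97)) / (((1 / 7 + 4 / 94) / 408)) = -9075291288 / 3599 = -2521614.70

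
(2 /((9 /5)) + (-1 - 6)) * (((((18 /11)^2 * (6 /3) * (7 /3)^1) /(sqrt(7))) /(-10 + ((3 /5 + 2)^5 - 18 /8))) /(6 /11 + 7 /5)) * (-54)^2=-231822000000 * sqrt(7) /1567819319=-391.21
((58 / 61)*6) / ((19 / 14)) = 4872 / 1159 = 4.20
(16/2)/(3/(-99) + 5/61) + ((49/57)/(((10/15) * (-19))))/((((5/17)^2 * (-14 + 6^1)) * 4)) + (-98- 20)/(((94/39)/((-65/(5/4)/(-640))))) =53252148881/352913600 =150.89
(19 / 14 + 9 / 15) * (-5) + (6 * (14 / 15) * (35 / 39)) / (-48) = -32401 / 3276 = -9.89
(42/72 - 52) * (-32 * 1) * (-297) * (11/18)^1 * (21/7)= -895884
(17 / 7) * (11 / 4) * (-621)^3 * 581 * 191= -709950168648171 / 4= -177487542162042.75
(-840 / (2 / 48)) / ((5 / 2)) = -8064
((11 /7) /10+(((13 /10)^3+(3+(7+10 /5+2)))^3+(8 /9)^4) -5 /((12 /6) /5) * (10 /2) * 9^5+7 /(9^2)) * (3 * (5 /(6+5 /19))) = -3216724179601280114351 /364354200000000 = -8828563.47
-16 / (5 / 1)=-16 / 5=-3.20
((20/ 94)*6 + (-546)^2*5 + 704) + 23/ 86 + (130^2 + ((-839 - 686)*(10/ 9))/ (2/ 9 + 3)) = 176724852601/ 117218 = 1507659.68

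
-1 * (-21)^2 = -441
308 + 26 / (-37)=11370 / 37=307.30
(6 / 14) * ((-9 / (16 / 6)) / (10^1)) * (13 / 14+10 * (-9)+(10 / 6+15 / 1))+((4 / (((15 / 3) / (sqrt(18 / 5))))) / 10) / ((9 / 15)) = 2 * sqrt(10) / 25+82107 / 7840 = 10.73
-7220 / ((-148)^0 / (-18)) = 129960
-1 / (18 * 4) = -1 / 72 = -0.01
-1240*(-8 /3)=9920 /3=3306.67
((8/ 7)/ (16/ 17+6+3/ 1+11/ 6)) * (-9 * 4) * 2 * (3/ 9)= -19584/ 8407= -2.33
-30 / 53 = -0.57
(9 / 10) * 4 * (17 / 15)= 102 / 25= 4.08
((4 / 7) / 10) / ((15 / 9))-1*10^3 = -999.97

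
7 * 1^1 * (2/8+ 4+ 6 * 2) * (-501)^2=114205455/4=28551363.75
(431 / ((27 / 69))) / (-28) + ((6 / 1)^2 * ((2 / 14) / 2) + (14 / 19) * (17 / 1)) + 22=-10723 / 4788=-2.24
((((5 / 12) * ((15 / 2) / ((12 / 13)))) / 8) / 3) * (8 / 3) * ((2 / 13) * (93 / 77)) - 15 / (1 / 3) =-498185 / 11088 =-44.93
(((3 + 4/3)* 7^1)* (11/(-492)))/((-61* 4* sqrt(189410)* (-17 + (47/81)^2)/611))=-0.00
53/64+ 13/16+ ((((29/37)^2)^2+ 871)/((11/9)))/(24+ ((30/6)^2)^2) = 2345528185707/856296664256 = 2.74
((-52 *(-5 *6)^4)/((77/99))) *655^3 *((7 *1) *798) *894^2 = -67941119842462437480000000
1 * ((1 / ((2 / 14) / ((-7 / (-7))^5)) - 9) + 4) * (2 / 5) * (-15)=-12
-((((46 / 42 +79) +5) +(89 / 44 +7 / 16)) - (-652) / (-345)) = -36411311 / 425040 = -85.67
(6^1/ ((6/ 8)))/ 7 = 8/ 7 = 1.14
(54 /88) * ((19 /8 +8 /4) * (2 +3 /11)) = 23625 /3872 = 6.10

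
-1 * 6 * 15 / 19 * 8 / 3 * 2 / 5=-96 / 19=-5.05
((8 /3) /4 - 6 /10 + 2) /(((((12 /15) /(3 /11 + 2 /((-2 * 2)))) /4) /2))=-4.70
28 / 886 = 14 / 443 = 0.03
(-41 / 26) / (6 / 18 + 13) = -0.12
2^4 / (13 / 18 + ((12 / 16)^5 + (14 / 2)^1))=147456 / 73355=2.01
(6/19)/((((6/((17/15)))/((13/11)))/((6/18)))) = 221/9405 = 0.02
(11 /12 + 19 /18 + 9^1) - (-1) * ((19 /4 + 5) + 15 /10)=200 /9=22.22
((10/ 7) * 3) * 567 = 2430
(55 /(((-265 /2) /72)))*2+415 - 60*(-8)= 44267 /53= 835.23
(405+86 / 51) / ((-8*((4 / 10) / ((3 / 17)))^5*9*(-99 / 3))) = 194446875 / 67971394304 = 0.00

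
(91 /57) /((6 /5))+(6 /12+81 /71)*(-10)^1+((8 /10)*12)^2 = 46792603 /607050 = 77.08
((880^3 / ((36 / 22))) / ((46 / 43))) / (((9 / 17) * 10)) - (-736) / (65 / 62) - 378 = 8904578310506 / 121095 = 73533823.12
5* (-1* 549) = -2745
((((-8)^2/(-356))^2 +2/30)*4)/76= 619/118815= 0.01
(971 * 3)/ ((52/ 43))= 2408.83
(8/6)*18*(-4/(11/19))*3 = -5472/11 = -497.45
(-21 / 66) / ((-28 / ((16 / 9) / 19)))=0.00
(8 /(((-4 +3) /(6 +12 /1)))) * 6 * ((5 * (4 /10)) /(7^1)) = -1728 /7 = -246.86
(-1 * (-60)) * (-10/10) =-60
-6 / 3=-2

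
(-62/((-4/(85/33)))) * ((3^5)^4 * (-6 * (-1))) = 9187676896635/11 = 835243354239.55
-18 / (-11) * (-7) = -126 / 11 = -11.45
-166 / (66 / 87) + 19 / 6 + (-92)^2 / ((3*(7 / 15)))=2693489 / 462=5830.06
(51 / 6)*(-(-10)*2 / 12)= 85 / 6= 14.17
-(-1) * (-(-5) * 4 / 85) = 4 / 17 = 0.24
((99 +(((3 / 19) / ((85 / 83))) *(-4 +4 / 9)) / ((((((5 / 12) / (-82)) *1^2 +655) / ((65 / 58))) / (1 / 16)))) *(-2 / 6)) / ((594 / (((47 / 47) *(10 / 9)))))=-597679674583 / 9682416461619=-0.06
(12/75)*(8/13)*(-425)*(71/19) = -38624/247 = -156.37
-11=-11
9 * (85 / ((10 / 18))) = 1377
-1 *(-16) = 16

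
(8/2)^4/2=128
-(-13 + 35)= -22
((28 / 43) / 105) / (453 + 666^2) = 0.00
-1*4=-4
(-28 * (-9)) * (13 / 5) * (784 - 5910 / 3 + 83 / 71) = -275586948 / 355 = -776301.26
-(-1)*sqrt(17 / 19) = 0.95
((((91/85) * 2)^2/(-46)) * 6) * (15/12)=-24843/33235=-0.75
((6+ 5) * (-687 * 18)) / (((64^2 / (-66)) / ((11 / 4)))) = 24688719 / 4096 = 6027.52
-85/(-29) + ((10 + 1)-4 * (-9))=1448/29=49.93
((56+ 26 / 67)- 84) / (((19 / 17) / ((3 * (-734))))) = 69252900 / 1273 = 54401.34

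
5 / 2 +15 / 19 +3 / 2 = 91 / 19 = 4.79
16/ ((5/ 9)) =144/ 5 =28.80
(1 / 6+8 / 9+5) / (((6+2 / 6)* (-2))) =-109 / 228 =-0.48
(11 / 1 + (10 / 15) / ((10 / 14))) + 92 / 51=3503 / 255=13.74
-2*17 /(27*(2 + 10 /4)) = -0.28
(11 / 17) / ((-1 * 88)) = -0.01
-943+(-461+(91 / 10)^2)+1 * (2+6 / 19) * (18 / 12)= -2503661 / 1900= -1317.72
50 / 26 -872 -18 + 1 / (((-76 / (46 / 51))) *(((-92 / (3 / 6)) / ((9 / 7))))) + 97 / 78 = -96246239 / 108528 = -886.83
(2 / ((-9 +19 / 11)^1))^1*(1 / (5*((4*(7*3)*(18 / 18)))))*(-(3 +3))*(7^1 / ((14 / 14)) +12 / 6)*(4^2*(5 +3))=792 / 175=4.53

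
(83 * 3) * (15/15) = 249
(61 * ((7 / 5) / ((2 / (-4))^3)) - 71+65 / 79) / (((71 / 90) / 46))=-246399552 / 5609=-43929.32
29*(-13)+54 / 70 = -13168 / 35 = -376.23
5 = 5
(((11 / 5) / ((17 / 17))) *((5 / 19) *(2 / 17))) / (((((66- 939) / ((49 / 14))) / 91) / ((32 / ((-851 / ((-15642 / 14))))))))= -27835808 / 26662681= -1.04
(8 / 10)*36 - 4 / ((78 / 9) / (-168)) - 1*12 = 6132 / 65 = 94.34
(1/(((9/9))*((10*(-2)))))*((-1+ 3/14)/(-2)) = -11/560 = -0.02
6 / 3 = 2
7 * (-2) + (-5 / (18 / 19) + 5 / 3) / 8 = -2081 / 144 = -14.45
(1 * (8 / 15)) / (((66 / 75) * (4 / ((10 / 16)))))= 25 / 264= 0.09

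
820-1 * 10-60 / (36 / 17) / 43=809.34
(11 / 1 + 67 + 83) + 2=163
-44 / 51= -0.86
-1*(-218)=218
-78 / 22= -39 / 11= -3.55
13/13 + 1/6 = 7/6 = 1.17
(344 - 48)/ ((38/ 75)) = 11100/ 19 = 584.21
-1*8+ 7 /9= -65 /9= -7.22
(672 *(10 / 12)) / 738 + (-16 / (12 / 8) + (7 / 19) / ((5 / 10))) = -64298 / 7011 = -9.17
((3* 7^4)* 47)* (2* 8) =5416656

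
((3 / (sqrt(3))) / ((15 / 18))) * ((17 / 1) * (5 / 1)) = 102 * sqrt(3) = 176.67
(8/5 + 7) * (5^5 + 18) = 135149/5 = 27029.80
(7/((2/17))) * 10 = 595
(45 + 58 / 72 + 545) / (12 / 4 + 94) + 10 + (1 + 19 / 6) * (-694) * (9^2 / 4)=-51105559 / 873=-58540.16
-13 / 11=-1.18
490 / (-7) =-70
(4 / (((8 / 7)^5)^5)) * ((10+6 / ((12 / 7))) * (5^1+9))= 253461969116489366252523 / 9444732965739290427392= 26.84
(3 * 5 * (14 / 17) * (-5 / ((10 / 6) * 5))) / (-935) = 126 / 15895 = 0.01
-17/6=-2.83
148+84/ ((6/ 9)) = 274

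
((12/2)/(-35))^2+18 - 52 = -41614/1225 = -33.97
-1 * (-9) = 9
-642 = -642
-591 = -591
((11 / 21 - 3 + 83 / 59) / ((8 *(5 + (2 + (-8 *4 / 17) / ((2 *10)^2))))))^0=1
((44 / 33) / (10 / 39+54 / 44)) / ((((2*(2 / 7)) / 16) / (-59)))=-1484.59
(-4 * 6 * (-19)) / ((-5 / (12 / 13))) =-5472 / 65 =-84.18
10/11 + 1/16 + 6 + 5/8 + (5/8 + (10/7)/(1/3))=15409/1232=12.51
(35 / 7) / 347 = 5 / 347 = 0.01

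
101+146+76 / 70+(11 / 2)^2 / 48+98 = 2329931 / 6720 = 346.72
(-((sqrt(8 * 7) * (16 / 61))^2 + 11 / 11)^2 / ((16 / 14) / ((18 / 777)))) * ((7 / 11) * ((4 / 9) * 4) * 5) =-15215911620 / 5635257287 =-2.70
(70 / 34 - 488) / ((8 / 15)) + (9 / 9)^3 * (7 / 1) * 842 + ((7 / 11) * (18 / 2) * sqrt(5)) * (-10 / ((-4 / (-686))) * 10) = 677669 / 136 - 1080450 * sqrt(5) / 11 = -214649.83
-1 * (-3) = 3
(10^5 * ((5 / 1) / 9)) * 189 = 10500000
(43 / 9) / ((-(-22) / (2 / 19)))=43 / 1881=0.02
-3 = -3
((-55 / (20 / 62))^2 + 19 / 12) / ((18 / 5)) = 872155 / 108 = 8075.51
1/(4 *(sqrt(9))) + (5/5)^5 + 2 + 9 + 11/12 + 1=14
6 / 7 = 0.86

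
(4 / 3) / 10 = 2 / 15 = 0.13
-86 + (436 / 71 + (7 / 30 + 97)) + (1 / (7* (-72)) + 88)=18853193 / 178920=105.37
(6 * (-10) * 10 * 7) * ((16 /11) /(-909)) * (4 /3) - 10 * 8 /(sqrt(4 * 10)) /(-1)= 89600 /9999 + 4 * sqrt(10)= 21.61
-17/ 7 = -2.43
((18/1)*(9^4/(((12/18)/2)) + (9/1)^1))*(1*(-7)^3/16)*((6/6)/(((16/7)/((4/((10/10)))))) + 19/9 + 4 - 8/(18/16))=-45591903/8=-5698987.88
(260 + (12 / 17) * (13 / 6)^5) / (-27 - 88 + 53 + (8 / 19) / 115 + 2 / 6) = -7069464805 / 1484226072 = -4.76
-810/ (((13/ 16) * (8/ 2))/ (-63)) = 204120/ 13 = 15701.54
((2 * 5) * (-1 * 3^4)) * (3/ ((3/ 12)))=-9720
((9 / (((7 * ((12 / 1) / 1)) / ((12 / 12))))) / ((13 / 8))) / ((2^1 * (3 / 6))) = 6 / 91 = 0.07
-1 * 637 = -637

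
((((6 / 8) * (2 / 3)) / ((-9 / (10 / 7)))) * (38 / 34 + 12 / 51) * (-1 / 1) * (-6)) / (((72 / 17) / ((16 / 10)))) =-46 / 189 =-0.24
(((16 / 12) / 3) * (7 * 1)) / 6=14 / 27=0.52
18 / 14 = 9 / 7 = 1.29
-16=-16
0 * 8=0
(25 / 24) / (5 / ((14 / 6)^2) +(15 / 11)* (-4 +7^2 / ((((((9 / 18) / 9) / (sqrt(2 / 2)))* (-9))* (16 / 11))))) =-539 / 49887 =-0.01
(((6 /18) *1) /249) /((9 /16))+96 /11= 645584 /73953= 8.73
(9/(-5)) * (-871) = 1567.80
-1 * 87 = -87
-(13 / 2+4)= -21 / 2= -10.50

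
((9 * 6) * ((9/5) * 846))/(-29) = -411156/145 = -2835.56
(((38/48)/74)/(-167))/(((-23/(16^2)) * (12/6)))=152/426351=0.00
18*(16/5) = 288/5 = 57.60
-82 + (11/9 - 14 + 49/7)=-790/9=-87.78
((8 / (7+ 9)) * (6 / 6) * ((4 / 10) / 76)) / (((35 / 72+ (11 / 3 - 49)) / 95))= -0.01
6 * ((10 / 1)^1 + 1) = 66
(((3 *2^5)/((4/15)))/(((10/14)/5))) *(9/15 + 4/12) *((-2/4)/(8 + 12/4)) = -1176/11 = -106.91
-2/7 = -0.29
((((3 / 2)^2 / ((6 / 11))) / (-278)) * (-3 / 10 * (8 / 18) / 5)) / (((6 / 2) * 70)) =11 / 5838000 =0.00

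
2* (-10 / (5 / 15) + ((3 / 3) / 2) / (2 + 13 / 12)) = -2208 / 37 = -59.68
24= 24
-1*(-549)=549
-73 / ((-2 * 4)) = 73 / 8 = 9.12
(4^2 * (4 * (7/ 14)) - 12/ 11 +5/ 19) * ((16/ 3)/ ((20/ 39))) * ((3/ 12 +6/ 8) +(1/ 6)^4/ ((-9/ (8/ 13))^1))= 4490138/ 13851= 324.17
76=76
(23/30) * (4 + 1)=23/6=3.83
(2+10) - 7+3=8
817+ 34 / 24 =9821 / 12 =818.42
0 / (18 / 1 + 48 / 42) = 0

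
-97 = -97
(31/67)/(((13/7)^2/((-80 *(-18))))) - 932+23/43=-359463639/486889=-738.29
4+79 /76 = 383 /76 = 5.04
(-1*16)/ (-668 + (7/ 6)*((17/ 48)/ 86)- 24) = 396288/ 17139337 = 0.02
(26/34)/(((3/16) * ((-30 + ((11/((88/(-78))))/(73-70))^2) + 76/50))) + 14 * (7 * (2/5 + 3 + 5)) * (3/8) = 1127518979/3655170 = 308.47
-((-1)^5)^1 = 1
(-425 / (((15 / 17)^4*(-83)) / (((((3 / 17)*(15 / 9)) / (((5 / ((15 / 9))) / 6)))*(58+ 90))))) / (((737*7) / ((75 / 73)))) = 123611080 / 843976287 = 0.15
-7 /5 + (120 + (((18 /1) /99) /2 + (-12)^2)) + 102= 20058 /55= 364.69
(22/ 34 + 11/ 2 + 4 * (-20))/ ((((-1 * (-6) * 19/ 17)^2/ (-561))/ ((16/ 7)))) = 5321646/ 2527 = 2105.91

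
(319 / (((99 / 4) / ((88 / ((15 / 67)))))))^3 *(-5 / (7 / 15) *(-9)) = 319923684052729856 / 25515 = 12538651148451.10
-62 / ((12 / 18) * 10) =-93 / 10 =-9.30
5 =5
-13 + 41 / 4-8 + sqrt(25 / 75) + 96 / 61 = -2239 / 244 + sqrt(3) / 3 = -8.60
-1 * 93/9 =-31/3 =-10.33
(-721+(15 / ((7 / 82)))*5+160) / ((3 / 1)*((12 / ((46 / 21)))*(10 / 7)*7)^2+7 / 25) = 1547325 / 43869259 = 0.04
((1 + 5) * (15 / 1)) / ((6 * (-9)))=-5 / 3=-1.67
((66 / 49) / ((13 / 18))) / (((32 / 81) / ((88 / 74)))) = 264627 / 47138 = 5.61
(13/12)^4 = 28561/20736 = 1.38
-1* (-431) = 431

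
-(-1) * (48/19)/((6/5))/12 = 10/57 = 0.18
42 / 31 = 1.35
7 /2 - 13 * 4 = -48.50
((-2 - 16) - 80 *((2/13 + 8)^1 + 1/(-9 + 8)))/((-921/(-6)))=-3.85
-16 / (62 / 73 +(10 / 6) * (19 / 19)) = -3504 / 551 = -6.36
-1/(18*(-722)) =1/12996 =0.00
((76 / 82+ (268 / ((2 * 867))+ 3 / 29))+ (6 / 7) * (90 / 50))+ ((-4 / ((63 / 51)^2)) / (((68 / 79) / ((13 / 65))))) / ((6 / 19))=726438641 / 909221166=0.80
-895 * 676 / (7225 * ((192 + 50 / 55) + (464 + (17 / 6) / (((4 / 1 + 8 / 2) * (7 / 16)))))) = -27951924 / 219543185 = -0.13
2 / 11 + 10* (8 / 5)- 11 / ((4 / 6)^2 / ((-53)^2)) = -3058289 / 44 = -69506.57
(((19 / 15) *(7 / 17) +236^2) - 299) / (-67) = -826.83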